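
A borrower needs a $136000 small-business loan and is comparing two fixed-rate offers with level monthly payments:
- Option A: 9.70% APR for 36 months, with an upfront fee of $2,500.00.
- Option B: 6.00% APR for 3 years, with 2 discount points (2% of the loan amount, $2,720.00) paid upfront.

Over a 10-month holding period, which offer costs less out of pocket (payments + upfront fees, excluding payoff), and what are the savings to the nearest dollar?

Option B by $2,098

Option A: monthly rate = 9.7%/12 = 0.0080833; payment = 136,000 × 0.0080833 / (1 − (1+0.0080833)^−36) = $4,369.21.
Option B: monthly rate = 6%/12 = 0.0050000; payment = 136,000 × 0.0050000 / (1 − (1+0.0050000)^−36) = $4,137.38.
Over 10 months: Option A costs 10 × $4,369.21 + $2,500.00 = $46,192.10; Option B costs 10 × $4,137.38 + $2,720.00 = $44,093.80.
Option B is cheaper by $46,192.10 − $44,093.80 = $2,098.30.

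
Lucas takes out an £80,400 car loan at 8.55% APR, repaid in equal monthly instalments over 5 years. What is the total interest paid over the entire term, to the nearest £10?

At 8.55% the monthly rate is 0.0071250, so the payment is 80,400 × 0.0071250 / (1 − 1.0071250^−60) = £1,651.47.
Total paid = 60 × £1,651.47 = £99,088.20; interest = £99,088.20 − £80,400 = £18,688.20.

£18,690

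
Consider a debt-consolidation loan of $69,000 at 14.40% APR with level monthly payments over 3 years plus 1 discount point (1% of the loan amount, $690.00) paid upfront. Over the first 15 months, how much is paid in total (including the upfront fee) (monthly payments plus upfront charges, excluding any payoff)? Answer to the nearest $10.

At 14.40% the monthly rate is 0.0120000, so the payment is 69,000 × 0.0120000 / (1 − 1.0120000^−36) = $2,371.68.
Total outlay = 15 × $2,371.68 + $690.00 = $36,265.20.

$36,270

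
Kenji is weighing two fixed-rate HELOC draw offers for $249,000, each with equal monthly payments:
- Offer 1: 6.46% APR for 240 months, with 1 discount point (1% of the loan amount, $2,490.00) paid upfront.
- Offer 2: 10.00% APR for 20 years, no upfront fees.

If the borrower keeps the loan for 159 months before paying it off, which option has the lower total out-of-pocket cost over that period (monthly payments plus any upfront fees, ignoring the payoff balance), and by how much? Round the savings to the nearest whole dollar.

Offer 1 by $85,323

Offer 1: at 6.46% the monthly rate is 0.0053833, so the payment is 249,000 × 0.0053833 / (1 − 1.0053833^−240) = $1,850.62.
Offer 2: at 10.00% the monthly rate is 0.0083333, so the payment is 249,000 × 0.0083333 / (1 − 1.0083333^−240) = $2,402.90.
Over 159 months: Offer 1 costs 159 × $1,850.62 + $2,490.00 = $296,738.58; Offer 2 costs 159 × $2,402.90 = $382,061.10.
Offer 1 is cheaper by $382,061.10 − $296,738.58 = $85,322.52.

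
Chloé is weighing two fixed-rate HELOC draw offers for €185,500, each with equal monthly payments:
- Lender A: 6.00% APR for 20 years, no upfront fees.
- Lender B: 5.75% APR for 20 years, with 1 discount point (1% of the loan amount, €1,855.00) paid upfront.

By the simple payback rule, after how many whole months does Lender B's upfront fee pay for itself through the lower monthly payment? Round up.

70 months

Lender A: at 6.00% the monthly rate is 0.0050000, so the payment is 185,500 × 0.0050000 / (1 − 1.0050000^−240) = €1,328.98.
Lender B: at 5.75% the monthly rate is 0.0047917, so the payment is 185,500 × 0.0047917 / (1 − 1.0047917^−240) = €1,302.36.
Monthly savings = €1,328.98 − €1,302.36 = €26.62.
Break-even = €1,855.00 / €26.62 = 69.68 → 70 months.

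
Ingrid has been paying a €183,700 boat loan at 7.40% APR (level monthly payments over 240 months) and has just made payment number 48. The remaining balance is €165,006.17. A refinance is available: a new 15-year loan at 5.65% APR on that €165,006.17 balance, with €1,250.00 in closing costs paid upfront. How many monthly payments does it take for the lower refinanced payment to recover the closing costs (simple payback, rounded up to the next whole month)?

12 months

Current payment = 183,700 × 7.4%/12 / (1 − (1+0.0061667)^−240) = €1,468.66.
Refinanced payment = 165,006.17 × 0.0047083 / (1 − (1+0.0047083)^−180) = €1,361.41.
Monthly savings = €1,468.66 − €1,361.41 = €107.25.
Break-even = €1,250.00 / €107.25 = 11.66 → 12 months.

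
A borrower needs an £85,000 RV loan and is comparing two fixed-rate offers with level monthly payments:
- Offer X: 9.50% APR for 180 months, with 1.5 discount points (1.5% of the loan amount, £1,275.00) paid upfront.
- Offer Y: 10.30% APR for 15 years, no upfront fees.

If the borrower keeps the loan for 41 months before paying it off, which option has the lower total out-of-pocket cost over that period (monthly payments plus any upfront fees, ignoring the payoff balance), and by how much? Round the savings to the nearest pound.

Offer X by £426

Offer X: monthly rate = 9.5%/12 = 0.0079167; payment = 85,000 × 0.0079167 / (1 − (1+0.0079167)^−180) = £887.59.
Offer Y: monthly rate = 10.3%/12 = 0.0085833; payment = 85,000 × 0.0085833 / (1 − (1+0.0085833)^−180) = £929.08.
Over 41 months: Offer X costs 41 × £887.59 + £1,275.00 = £37,666.19; Offer Y costs 41 × £929.08 = £38,092.28.
Offer X is cheaper by £38,092.28 − £37,666.19 = £426.09.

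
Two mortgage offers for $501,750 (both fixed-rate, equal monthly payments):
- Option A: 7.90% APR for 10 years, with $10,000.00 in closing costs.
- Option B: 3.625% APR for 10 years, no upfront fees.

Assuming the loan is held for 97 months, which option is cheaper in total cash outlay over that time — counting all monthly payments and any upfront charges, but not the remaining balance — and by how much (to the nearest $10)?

Option A: at 7.90% the monthly rate is 0.0065833, so the payment is 501,750 × 0.0065833 / (1 − 1.0065833^−120) = $6,061.13.
Option B: monthly rate = 3.625%/12 = 0.0030208; payment = 501,750 × 0.0030208 / (1 − (1+0.0030208)^−120) = $4,991.03.
Over 97 months: Option A costs 97 × $6,061.13 + $10,000.00 = $597,929.61; Option B costs 97 × $4,991.03 = $484,129.91.
Option B is cheaper by $597,929.61 − $484,129.91 = $113,799.70.

Option B by $113,800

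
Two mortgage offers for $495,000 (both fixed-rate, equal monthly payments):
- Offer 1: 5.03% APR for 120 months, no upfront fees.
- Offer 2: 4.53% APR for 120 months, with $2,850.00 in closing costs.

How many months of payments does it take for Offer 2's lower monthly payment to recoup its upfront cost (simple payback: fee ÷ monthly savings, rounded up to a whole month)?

24 months

Offer 1: monthly rate = 5.03%/12 = 0.0041917; payment = 495,000 × 0.0041917 / (1 − (1+0.0041917)^−120) = $5,257.50.
Offer 2: monthly rate = 4.53%/12 = 0.0037750; payment = 495,000 × 0.0037750 / (1 − (1+0.0037750)^−120) = $5,137.26.
Monthly savings = $5,257.50 − $5,137.26 = $120.24.
Break-even = $2,850.00 / $120.24 = 23.70 → 24 months.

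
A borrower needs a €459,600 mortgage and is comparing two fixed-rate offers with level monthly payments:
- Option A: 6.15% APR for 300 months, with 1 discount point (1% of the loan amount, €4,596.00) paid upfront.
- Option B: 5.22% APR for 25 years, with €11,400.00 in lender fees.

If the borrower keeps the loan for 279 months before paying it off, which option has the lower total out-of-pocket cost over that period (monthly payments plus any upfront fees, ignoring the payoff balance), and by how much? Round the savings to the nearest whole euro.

Option B by €65,033

Option A: at 6.15% the monthly rate is 0.0051250, so the payment is 459,600 × 0.0051250 / (1 − 1.0051250^−300) = €3,003.49.
Option B: monthly rate = 5.22%/12 = 0.0043500; payment = 459,600 × 0.0043500 / (1 − (1+0.0043500)^−300) = €2,746.01.
Over 279 months: Option A costs 279 × €3,003.49 + €4,596.00 = €842,569.71; Option B costs 279 × €2,746.01 + €11,400.00 = €777,536.79.
Option B is cheaper by €842,569.71 − €777,536.79 = €65,032.92.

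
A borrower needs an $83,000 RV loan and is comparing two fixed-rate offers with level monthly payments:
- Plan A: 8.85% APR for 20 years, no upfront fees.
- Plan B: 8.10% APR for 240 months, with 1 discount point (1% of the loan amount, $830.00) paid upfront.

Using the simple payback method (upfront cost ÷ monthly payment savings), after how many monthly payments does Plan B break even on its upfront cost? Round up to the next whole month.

Plan A: at 8.85% the monthly rate is 0.0073750, so the payment is 83,000 × 0.0073750 / (1 − 1.0073750^−240) = $738.78.
Plan B: monthly rate = 8.1%/12 = 0.0067500; payment = 83,000 × 0.0067500 / (1 − (1+0.0067500)^−240) = $699.42.
Monthly savings = $738.78 − $699.42 = $39.36.
Break-even = $830.00 / $39.36 = 21.09 → 22 months.

22 months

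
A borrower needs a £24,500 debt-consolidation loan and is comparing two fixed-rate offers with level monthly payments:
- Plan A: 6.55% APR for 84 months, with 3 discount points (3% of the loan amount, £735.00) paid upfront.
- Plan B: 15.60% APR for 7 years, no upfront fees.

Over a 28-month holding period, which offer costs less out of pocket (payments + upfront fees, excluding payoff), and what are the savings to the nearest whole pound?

Plan A by £2,531

Plan A: at 6.55% the monthly rate is 0.0054583, so the payment is 24,500 × 0.0054583 / (1 − 1.0054583^−84) = £364.40.
Plan B: at 15.60% the monthly rate is 0.0130000, so the payment is 24,500 × 0.0130000 / (1 − 1.0130000^−84) = £481.06.
Over 28 months: Plan A costs 28 × £364.40 + £735.00 = £10,938.20; Plan B costs 28 × £481.06 = £13,469.68.
Plan A is cheaper by £13,469.68 − £10,938.20 = £2,531.48.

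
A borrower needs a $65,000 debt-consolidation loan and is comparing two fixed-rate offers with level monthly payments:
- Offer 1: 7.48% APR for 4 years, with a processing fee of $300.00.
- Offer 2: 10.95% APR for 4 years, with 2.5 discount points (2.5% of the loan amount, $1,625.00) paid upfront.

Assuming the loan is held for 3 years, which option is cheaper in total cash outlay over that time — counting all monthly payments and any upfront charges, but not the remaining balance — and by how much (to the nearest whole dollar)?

Offer 1 by $5,190

Offer 1: at 7.48% the monthly rate is 0.0062333, so the payment is 65,000 × 0.0062333 / (1 − 1.0062333^−48) = $1,571.02.
Offer 2: at 10.95% the monthly rate is 0.0091250, so the payment is 65,000 × 0.0091250 / (1 − 1.0091250^−48) = $1,678.38.
Over 36 months: Offer 1 costs 36 × $1,571.02 + $300.00 = $56,856.72; Offer 2 costs 36 × $1,678.38 + $1,625.00 = $62,046.68.
Offer 1 is cheaper by $62,046.68 − $56,856.72 = $5,189.96.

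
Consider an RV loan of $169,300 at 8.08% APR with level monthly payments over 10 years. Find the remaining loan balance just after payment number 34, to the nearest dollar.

With monthly rate i = 8.08%/12 = 0.0067333, the balance after k of n payments is P · [(1+i)^n − (1+i)^k] / [(1+i)^n − 1].
(1+0.0067333)^120 = 2.23734945 and (1+0.0067333)^34 = 1.25629390, so the balance is 169,300 × (2.23734945 − 1.25629390) / (2.23734945 − 1) = $134,232.66.

$134,233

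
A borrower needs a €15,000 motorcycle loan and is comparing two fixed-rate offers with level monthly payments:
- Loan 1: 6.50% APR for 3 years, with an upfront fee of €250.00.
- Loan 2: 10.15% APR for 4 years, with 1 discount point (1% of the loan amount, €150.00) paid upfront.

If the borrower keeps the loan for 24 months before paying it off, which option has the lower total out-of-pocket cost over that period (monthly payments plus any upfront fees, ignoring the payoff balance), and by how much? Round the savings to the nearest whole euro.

Loan 1: at 6.50% the monthly rate is 0.0054167, so the payment is 15,000 × 0.0054167 / (1 − 1.0054167^−36) = €459.74.
Loan 2: monthly rate = 10.15%/12 = 0.0084583; payment = 15,000 × 0.0084583 / (1 − (1+0.0084583)^−48) = €381.52.
Over 24 months: Loan 1 costs 24 × €459.74 + €250.00 = €11,283.76; Loan 2 costs 24 × €381.52 + €150.00 = €9,306.48.
Loan 2 is cheaper by €11,283.76 − €9,306.48 = €1,977.28.

Loan 2 by €1,977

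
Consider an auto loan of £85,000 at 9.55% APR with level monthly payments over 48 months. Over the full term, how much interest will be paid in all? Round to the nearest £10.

£17,600

At 9.55% the monthly rate is 0.0079583, so the payment is 85,000 × 0.0079583 / (1 − 1.0079583^−48) = £2,137.50.
Total paid = 48 × £2,137.50 = £102,600.00; interest = £102,600.00 − £85,000 = £17,600.00.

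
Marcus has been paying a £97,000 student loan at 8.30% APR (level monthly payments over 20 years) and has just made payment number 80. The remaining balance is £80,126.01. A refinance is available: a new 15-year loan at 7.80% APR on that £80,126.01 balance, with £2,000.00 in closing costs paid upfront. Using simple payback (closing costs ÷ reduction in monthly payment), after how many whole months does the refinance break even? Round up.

28 months

Current payment = 97,000 × 8.3%/12 / (1 − (1+0.0069167)^−240) = £829.55.
Refinanced payment = 80,126.01 × 0.0065000 / (1 − (1+0.0065000)^−180) = £756.50.
Monthly savings = £829.55 − £756.50 = £73.05.
Break-even = £2,000.00 / £73.05 = 27.38 → 28 months.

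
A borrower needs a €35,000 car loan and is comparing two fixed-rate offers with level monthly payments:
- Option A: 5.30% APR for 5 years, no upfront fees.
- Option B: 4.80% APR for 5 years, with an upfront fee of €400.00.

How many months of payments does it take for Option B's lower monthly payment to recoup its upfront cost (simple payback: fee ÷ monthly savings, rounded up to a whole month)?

50 months

Option A: at 5.30% the monthly rate is 0.0044167, so the payment is 35,000 × 0.0044167 / (1 − 1.0044167^−60) = €665.31.
Option B: monthly rate = 4.8%/12 = 0.0040000; payment = 35,000 × 0.0040000 / (1 − (1+0.0040000)^−60) = €657.29.
Monthly savings = €665.31 − €657.29 = €8.02.
Break-even = €400.00 / €8.02 = 49.88 → 50 months.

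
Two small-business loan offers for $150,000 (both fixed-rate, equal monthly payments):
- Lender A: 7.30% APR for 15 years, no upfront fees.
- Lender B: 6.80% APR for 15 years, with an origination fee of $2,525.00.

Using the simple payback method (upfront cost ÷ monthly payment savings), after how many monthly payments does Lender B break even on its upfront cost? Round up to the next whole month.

Lender A: at 7.30% the monthly rate is 0.0060833, so the payment is 150,000 × 0.0060833 / (1 − 1.0060833^−180) = $1,373.53.
Lender B: at 6.80% the monthly rate is 0.0056667, so the payment is 150,000 × 0.0056667 / (1 − 1.0056667^−180) = $1,331.53.
Monthly savings = $1,373.53 − $1,331.53 = $42.00.
Break-even = $2,525.00 / $42.00 = 60.12 → 61 months.

61 months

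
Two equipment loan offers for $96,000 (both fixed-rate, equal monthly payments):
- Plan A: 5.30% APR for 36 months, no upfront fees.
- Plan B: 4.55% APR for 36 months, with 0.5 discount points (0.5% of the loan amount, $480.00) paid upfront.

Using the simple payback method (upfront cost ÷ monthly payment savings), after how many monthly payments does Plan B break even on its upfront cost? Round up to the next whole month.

Plan A: monthly rate = 5.3%/12 = 0.0044167; payment = 96,000 × 0.0044167 / (1 − (1+0.0044167)^−36) = $2,890.15.
Plan B: at 4.55% the monthly rate is 0.0037917, so the payment is 96,000 × 0.0037917 / (1 − 1.0037917^−36) = $2,857.85.
Monthly savings = $2,890.15 − $2,857.85 = $32.30.
Break-even = $480.00 / $32.30 = 14.86 → 15 months.

15 months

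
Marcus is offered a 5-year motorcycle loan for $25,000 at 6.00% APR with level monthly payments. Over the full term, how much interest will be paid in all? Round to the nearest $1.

$3,999

At 6.00% the monthly rate is 0.0050000, so the payment is 25,000 × 0.0050000 / (1 − 1.0050000^−60) = $483.32.
Total paid = 60 × $483.32 = $28,999.20; interest = $28,999.20 − $25,000 = $3,999.20.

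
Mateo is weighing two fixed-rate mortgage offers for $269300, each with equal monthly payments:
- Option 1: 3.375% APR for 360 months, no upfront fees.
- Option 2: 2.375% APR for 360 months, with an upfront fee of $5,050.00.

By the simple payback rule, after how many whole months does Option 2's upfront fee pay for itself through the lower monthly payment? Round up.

36 months

Option 1: at 3.375% the monthly rate is 0.0028125, so the payment is 269,300 × 0.0028125 / (1 − 1.0028125^−360) = $1,190.57.
Option 2: at 2.375% the monthly rate is 0.0019792, so the payment is 269,300 × 0.0019792 / (1 − 1.0019792^−360) = $1,046.64.
Monthly savings = $1,190.57 − $1,046.64 = $143.93.
Break-even = $5,050.00 / $143.93 = 35.09 → 36 months.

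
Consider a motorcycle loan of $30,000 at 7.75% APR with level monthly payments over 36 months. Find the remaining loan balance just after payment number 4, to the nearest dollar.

$27,000

With monthly rate i = 7.75%/12 = 0.0064583, the balance after k of n payments is P · [(1+i)^n − (1+i)^k] / [(1+i)^n − 1].
(1+0.0064583)^36 = 1.26080756 and (1+0.0064583)^4 = 1.02608467, so the balance is 30,000 × (1.26080756 − 1.02608467) / (1.26080756 − 1) = $26,999.55.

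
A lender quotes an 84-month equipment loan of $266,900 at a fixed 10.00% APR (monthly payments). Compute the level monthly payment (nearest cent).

$4,430.86

Monthly rate = 10%/12 = 0.0083333; payment = 266,900 × 0.0083333 / (1 − (1+0.0083333)^−84) = $4,430.86.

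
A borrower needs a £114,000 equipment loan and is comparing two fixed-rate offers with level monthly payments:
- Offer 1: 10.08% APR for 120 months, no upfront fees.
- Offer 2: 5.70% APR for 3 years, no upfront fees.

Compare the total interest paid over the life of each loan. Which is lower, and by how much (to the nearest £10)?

Offer 1: monthly rate = 10.08%/12 = 0.0084000; payment = 114,000 × 0.0084000 / (1 − (1+0.0084000)^−120) = £1,511.57.
Total interest on Offer 1 = 120 × £1,511.57 − £114,000 = £67,388.40.
Offer 2: at 5.70% the monthly rate is 0.0047500, so the payment is 114,000 × 0.0047500 / (1 − 1.0047500^−36) = £3,452.63.
Total interest on Offer 2 = 36 × £3,452.63 − £114,000 = £10,294.68.
Offer 2 is lower by £57,093.72.

Offer 2 by £57,090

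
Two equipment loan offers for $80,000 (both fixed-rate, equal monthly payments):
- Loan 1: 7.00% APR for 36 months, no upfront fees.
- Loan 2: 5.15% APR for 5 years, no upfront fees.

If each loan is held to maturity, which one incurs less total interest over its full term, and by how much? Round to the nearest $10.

Loan 1: monthly rate = 7%/12 = 0.0058333; payment = 80,000 × 0.0058333 / (1 − (1+0.0058333)^−36) = $2,470.17.
Total interest on Loan 1 = 36 × $2,470.17 − $80,000 = $8,926.12.
Loan 2: at 5.15% the monthly rate is 0.0042917, so the payment is 80,000 × 0.0042917 / (1 − 1.0042917^−60) = $1,515.20.
Total interest on Loan 2 = 60 × $1,515.20 − $80,000 = $10,912.00.
Loan 1 is lower by $1,985.88.

Loan 1 by $1,990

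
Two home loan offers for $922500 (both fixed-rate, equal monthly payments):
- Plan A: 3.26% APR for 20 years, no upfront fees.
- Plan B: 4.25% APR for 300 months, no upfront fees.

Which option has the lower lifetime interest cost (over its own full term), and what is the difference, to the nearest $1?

Plan A by $242,365

Plan A: monthly rate = 3.26%/12 = 0.0027167; payment = 922,500 × 0.0027167 / (1 − (1+0.0027167)^−240) = $5,237.06.
Total interest on Plan A = 240 × $5,237.06 − $922,500 = $334,394.40.
Plan B: at 4.25% the monthly rate is 0.0035417, so the payment is 922,500 × 0.0035417 / (1 − 1.0035417^−300) = $4,997.53.
Total interest on Plan B = 300 × $4,997.53 − $922,500 = $576,759.00.
Plan A is lower by $242,364.60.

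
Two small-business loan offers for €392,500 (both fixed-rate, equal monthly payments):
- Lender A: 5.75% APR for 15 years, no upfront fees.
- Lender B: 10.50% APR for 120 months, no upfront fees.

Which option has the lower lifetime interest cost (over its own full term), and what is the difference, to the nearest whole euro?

Lender A by €48,859

Lender A: monthly rate = 5.75%/12 = 0.0047917; payment = 392,500 × 0.0047917 / (1 − (1+0.0047917)^−180) = €3,259.36.
Total interest on Lender A = 180 × €3,259.36 − €392,500 = €194,184.80.
Lender B: at 10.50% the monthly rate is 0.0087500, so the payment is 392,500 × 0.0087500 / (1 − 1.0087500^−120) = €5,296.20.
Total interest on Lender B = 120 × €5,296.20 − €392,500 = €243,044.00.
Lender A is lower by €48,859.20.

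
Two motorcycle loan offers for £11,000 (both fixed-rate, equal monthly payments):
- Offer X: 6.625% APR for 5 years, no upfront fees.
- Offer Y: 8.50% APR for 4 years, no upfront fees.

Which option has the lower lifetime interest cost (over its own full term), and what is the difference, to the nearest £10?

Offer X by £60

Offer X: monthly rate = 6.625%/12 = 0.0055208; payment = 11,000 × 0.0055208 / (1 − (1+0.0055208)^−60) = £215.87.
Total interest on Offer X = 60 × £215.87 − £11,000 = £1,952.20.
Offer Y: monthly rate = 8.5%/12 = 0.0070833; payment = 11,000 × 0.0070833 / (1 − (1+0.0070833)^−48) = £271.13.
Total interest on Offer Y = 48 × £271.13 − £11,000 = £2,014.24.
Offer X is lower by £62.04.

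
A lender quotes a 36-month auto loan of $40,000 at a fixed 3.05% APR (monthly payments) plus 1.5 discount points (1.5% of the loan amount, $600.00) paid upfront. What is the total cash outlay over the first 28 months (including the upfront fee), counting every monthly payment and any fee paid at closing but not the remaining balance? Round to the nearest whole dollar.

$33,196

Monthly rate = 3.05%/12 = 0.0025417; payment = 40,000 × 0.0025417 / (1 − (1+0.0025417)^−36) = $1,164.13.
Total outlay = 28 × $1,164.13 + $600.00 = $33,195.64.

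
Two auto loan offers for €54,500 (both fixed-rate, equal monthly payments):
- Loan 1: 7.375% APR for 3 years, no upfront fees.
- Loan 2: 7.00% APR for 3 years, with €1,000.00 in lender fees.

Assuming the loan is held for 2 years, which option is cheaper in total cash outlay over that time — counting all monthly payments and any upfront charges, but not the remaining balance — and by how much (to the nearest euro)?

Loan 1 by €775

Loan 1: monthly rate = 7.375%/12 = 0.0061458; payment = 54,500 × 0.0061458 / (1 − (1+0.0061458)^−36) = €1,692.16.
Loan 2: monthly rate = 7%/12 = 0.0058333; payment = 54,500 × 0.0058333 / (1 − (1+0.0058333)^−36) = €1,682.80.
Over 24 months: Loan 1 costs 24 × €1,692.16 = €40,611.84; Loan 2 costs 24 × €1,682.80 + €1,000.00 = €41,387.20.
Loan 1 is cheaper by €41,387.20 − €40,611.84 = €775.36.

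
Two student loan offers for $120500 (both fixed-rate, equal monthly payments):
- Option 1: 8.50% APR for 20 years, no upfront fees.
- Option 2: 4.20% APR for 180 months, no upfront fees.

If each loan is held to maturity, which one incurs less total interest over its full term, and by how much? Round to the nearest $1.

Option 1: monthly rate = 8.5%/12 = 0.0070833; payment = 120,500 × 0.0070833 / (1 − (1+0.0070833)^−240) = $1,045.73.
Total interest on Option 1 = 240 × $1,045.73 − $120,500 = $130,475.20.
Option 2: at 4.20% the monthly rate is 0.0035000, so the payment is 120,500 × 0.0035000 / (1 − 1.0035000^−180) = $903.45.
Total interest on Option 2 = 180 × $903.45 − $120,500 = $42,121.00.
Option 2 is lower by $88,354.20.

Option 2 by $88,354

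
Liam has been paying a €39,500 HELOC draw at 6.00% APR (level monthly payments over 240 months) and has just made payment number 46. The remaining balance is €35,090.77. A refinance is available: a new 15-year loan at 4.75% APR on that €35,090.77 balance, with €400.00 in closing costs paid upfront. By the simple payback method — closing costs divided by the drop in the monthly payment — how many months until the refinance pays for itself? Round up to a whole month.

40 months

Current payment = 39,500 × 6%/12 / (1 − (1+0.0050000)^−240) = €282.99.
Refinanced payment = 35,090.77 × 0.0039583 / (1 − (1+0.0039583)^−180) = €272.95.
Monthly savings = €282.99 − €272.95 = €10.04.
Break-even = €400.00 / €10.04 = 39.84 → 40 months.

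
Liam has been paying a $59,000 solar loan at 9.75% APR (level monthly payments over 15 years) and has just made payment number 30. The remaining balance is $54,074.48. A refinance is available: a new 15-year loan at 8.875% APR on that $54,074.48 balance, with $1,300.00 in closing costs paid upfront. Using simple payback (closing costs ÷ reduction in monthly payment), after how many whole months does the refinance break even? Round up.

17 months

Current payment = 59,000 × 9.75%/12 / (1 − (1+0.0081250)^−180) = $625.02.
Refinanced payment = 54,074.48 × 0.0073958 / (1 − (1+0.0073958)^−180) = $544.45.
Monthly savings = $625.02 − $544.45 = $80.57.
Break-even = $1,300.00 / $80.57 = 16.14 → 17 months.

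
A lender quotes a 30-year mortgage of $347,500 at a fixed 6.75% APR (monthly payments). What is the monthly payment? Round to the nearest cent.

Monthly rate = 6.75%/12 = 0.0056250; payment = 347,500 × 0.0056250 / (1 − (1+0.0056250)^−360) = $2,253.88.

$2,253.88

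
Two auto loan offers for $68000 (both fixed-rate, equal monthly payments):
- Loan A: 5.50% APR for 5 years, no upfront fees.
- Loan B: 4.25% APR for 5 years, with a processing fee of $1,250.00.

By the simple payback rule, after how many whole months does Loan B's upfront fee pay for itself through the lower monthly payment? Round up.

33 months

Loan A: at 5.50% the monthly rate is 0.0045833, so the payment is 68,000 × 0.0045833 / (1 − 1.0045833^−60) = $1,298.88.
Loan B: monthly rate = 4.25%/12 = 0.0035417; payment = 68,000 × 0.0035417 / (1 − (1+0.0035417)^−60) = $1,260.01.
Monthly savings = $1,298.88 − $1,260.01 = $38.87.
Break-even = $1,250.00 / $38.87 = 32.16 → 33 months.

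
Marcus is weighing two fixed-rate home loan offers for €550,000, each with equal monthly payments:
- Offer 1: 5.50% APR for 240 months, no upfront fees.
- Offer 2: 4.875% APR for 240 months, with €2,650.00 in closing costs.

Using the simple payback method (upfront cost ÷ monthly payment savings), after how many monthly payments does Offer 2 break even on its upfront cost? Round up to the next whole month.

14 months

Offer 1: monthly rate = 5.5%/12 = 0.0045833; payment = 550,000 × 0.0045833 / (1 − (1+0.0045833)^−240) = €3,783.38.
Offer 2: monthly rate = 4.875%/12 = 0.0040625; payment = 550,000 × 0.0040625 / (1 − (1+0.0040625)^−240) = €3,591.89.
Monthly savings = €3,783.38 − €3,591.89 = €191.49.
Break-even = €2,650.00 / €191.49 = 13.84 → 14 months.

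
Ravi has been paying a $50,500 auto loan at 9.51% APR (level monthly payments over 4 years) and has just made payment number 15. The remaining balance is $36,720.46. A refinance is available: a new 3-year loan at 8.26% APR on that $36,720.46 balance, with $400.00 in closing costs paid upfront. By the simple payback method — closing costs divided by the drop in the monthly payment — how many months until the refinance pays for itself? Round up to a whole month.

4 months

Current payment = 50,500 × 9.51%/12 / (1 − (1+0.0079250)^−48) = $1,268.96.
Refinanced payment = 36,720.46 × 0.0068833 / (1 − (1+0.0068833)^−36) = $1,155.10.
Monthly savings = $1,268.96 − $1,155.10 = $113.86.
Break-even = $400.00 / $113.86 = 3.51 → 4 months.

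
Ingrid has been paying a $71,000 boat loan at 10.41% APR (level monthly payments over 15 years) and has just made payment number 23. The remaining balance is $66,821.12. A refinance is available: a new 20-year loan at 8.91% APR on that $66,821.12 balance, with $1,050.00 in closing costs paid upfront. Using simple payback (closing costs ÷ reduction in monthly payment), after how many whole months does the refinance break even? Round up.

Current payment = 71,000 × 10.41%/12 / (1 − (1+0.0086750)^−180) = $780.88.
Refinanced payment = 66,821.12 × 0.0074250 / (1 − (1+0.0074250)^−240) = $597.34.
Monthly savings = $780.88 − $597.34 = $183.54.
Break-even = $1,050.00 / $183.54 = 5.72 → 6 months.

6 months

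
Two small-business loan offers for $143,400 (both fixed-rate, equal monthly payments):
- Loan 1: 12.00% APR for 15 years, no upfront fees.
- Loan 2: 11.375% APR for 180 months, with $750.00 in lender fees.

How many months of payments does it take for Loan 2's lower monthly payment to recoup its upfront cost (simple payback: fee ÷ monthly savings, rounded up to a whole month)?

14 months

Loan 1: at 12.00% the monthly rate is 0.0100000, so the payment is 143,400 × 0.0100000 / (1 − 1.0100000^−180) = $1,721.04.
Loan 2: monthly rate = 11.375%/12 = 0.0094792; payment = 143,400 × 0.0094792 / (1 − (1+0.0094792)^−180) = $1,663.81.
Monthly savings = $1,721.04 − $1,663.81 = $57.23.
Break-even = $750.00 / $57.23 = 13.11 → 14 months.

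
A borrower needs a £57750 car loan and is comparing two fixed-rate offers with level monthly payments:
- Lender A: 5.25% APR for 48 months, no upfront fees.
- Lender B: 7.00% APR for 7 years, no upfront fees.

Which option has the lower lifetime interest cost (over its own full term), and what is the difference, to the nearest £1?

Lender A: monthly rate = 5.25%/12 = 0.0043750; payment = 57,750 × 0.0043750 / (1 − (1+0.0043750)^−48) = £1,336.49.
Total interest on Lender A = 48 × £1,336.49 − £57,750 = £6,401.52.
Lender B: monthly rate = 7%/12 = 0.0058333; payment = 57,750 × 0.0058333 / (1 − (1+0.0058333)^−84) = £871.60.
Total interest on Lender B = 84 × £871.60 − £57,750 = £15,464.40.
Lender A is lower by £9,062.88.

Lender A by £9,063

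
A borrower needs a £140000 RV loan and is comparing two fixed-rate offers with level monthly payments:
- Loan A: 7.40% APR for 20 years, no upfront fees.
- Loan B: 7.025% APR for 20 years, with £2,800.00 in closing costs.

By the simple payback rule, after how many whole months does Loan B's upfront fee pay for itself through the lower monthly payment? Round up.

89 months

Loan A: monthly rate = 7.4%/12 = 0.0061667; payment = 140,000 × 0.0061667 / (1 − (1+0.0061667)^−240) = £1,119.29.
Loan B: at 7.025% the monthly rate is 0.0058542, so the payment is 140,000 × 0.0058542 / (1 − 1.0058542^−240) = £1,087.52.
Monthly savings = £1,119.29 − £1,087.52 = £31.77.
Break-even = £2,800.00 / £31.77 = 88.13 → 89 months.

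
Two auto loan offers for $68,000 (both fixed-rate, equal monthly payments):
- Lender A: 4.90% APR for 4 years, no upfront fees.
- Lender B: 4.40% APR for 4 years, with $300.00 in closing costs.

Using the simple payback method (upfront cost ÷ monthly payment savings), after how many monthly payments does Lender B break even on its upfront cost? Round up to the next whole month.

20 months

Lender A: at 4.90% the monthly rate is 0.0040833, so the payment is 68,000 × 0.0040833 / (1 − 1.0040833^−48) = $1,562.91.
Lender B: at 4.40% the monthly rate is 0.0036667, so the payment is 68,000 × 0.0036667 / (1 − 1.0036667^−48) = $1,547.58.
Monthly savings = $1,562.91 − $1,547.58 = $15.33.
Break-even = $300.00 / $15.33 = 19.57 → 20 months.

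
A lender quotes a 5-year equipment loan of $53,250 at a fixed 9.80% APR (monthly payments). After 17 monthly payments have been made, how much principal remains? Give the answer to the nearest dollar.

$40,698

With monthly rate i = 9.8%/12 = 0.0081667, the balance after k of n payments is P · [(1+i)^n − (1+i)^k] / [(1+i)^n − 1].
(1+0.0081667)^60 = 1.62907113 and (1+0.0081667)^17 = 1.14828497, so the balance is 53,250 × (1.62907113 − 1.14828497) / (1.62907113 − 1) = $40,697.88.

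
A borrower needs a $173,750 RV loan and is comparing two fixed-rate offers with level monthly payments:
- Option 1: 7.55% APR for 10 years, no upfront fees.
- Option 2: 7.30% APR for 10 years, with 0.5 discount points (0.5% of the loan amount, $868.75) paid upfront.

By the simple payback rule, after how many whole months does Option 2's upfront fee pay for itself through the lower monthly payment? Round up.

39 months

Option 1: at 7.55% the monthly rate is 0.0062917, so the payment is 173,750 × 0.0062917 / (1 − 1.0062917^−120) = $2,066.98.
Option 2: at 7.30% the monthly rate is 0.0060833, so the payment is 173,750 × 0.0060833 / (1 − 1.0060833^−120) = $2,044.35.
Monthly savings = $2,066.98 − $2,044.35 = $22.63.
Break-even = $868.75 / $22.63 = 38.39 → 39 months.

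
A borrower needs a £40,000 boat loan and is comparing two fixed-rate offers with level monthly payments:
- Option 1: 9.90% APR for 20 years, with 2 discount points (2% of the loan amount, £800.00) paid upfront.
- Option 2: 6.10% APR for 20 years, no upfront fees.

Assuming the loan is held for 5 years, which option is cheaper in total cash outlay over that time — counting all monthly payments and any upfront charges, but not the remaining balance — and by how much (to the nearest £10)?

Option 2 by £6,470

Option 1: at 9.90% the monthly rate is 0.0082500, so the payment is 40,000 × 0.0082500 / (1 − 1.0082500^−240) = £383.36.
Option 2: at 6.10% the monthly rate is 0.0050833, so the payment is 40,000 × 0.0050833 / (1 − 1.0050833^−240) = £288.88.
Over 60 months: Option 1 costs 60 × £383.36 + £800.00 = £23,801.60; Option 2 costs 60 × £288.88 = £17,332.80.
Option 2 is cheaper by £23,801.60 − £17,332.80 = £6,468.80.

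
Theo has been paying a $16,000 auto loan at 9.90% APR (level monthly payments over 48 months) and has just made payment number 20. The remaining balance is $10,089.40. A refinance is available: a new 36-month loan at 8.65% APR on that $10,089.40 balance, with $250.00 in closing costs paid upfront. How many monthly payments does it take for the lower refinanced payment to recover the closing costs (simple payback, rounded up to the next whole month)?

Current payment = 16,000 × 9.9%/12 / (1 − (1+0.0082500)^−48) = $405.03.
Refinanced payment = 10,089.40 × 0.0072083 / (1 − (1+0.0072083)^−36) = $319.20.
Monthly savings = $405.03 − $319.20 = $85.83.
Break-even = $250.00 / $85.83 = 2.91 → 3 months.

3 months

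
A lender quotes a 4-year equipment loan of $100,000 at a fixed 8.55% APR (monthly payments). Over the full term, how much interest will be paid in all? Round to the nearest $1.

Monthly rate = 8.55%/12 = 0.0071250; payment = 100,000 × 0.0071250 / (1 − (1+0.0071250)^−48) = $2,467.19.
Total paid = 48 × $2,467.19 = $118,425.12; interest = $118,425.12 − $100,000 = $18,425.12.

$18,425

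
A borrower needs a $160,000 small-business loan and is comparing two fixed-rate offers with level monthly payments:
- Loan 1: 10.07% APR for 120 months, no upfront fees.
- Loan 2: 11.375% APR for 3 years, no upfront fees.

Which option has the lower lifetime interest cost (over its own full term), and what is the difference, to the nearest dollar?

Loan 1: monthly rate = 10.07%/12 = 0.0083917; payment = 160,000 × 0.0083917 / (1 − (1+0.0083917)^−120) = $2,120.62.
Total interest on Loan 1 = 120 × $2,120.62 − $160,000 = $94,474.40.
Loan 2: at 11.375% the monthly rate is 0.0094792, so the payment is 160,000 × 0.0094792 / (1 − 1.0094792^−36) = $5,266.65.
Total interest on Loan 2 = 36 × $5,266.65 − $160,000 = $29,599.40.
Loan 2 is lower by $64,875.00.

Loan 2 by $64,875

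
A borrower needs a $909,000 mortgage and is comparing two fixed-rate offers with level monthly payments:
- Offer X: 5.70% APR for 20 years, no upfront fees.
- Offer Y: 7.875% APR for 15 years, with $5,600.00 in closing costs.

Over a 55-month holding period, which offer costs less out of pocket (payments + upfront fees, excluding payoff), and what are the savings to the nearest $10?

Offer X by $130,200

Offer X: at 5.70% the monthly rate is 0.0047500, so the payment is 909,000 × 0.0047500 / (1 − 1.0047500^−240) = $6,356.02.
Offer Y: monthly rate = 7.875%/12 = 0.0065625; payment = 909,000 × 0.0065625 / (1 − (1+0.0065625)^−180) = $8,621.41.
Over 55 months: Offer X costs 55 × $6,356.02 = $349,581.10; Offer Y costs 55 × $8,621.41 + $5,600.00 = $479,777.55.
Offer X is cheaper by $479,777.55 − $349,581.10 = $130,196.45.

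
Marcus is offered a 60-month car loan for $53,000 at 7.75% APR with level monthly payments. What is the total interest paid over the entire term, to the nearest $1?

$11,099

Monthly rate = 7.75%/12 = 0.0064583; payment = 53,000 × 0.0064583 / (1 − (1+0.0064583)^−60) = $1,068.32.
Total paid = 60 × $1,068.32 = $64,099.20; interest = $64,099.20 − $53,000 = $11,099.20.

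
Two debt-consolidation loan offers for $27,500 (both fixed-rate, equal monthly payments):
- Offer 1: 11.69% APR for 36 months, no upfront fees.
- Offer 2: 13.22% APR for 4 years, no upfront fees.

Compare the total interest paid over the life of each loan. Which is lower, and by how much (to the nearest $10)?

Offer 1: monthly rate = 11.69%/12 = 0.0097417; payment = 27,500 × 0.0097417 / (1 − (1+0.0097417)^−36) = $909.33.
Total interest on Offer 1 = 36 × $909.33 − $27,500 = $5,235.88.
Offer 2: at 13.22% the monthly rate is 0.0110167, so the payment is 27,500 × 0.0110167 / (1 − 1.0110167^−48) = $740.76.
Total interest on Offer 2 = 48 × $740.76 − $27,500 = $8,056.48.
Offer 1 is lower by $2,820.60.

Offer 1 by $2,820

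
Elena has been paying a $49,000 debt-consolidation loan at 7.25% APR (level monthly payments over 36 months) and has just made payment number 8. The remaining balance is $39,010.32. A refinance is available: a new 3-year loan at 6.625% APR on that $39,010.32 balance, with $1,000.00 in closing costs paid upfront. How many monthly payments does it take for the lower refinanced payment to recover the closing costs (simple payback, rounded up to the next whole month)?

4 months

Current payment = 49,000 × 7.25%/12 / (1 − (1+0.0060417)^−36) = $1,518.58.
Refinanced payment = 39,010.32 × 0.0055208 / (1 − (1+0.0055208)^−36) = $1,197.85.
Monthly savings = $1,518.58 − $1,197.85 = $320.73.
Break-even = $1,000.00 / $320.73 = 3.12 → 4 months.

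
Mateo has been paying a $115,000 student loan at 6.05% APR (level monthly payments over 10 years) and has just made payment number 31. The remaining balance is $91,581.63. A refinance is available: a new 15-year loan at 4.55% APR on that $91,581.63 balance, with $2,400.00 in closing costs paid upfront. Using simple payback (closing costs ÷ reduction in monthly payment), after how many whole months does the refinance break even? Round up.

Current payment = 115,000 × 6.05%/12 / (1 − (1+0.0050417)^−120) = $1,279.63.
Refinanced payment = 91,581.63 × 0.0037917 / (1 − (1+0.0037917)^−180) = $702.94.
Monthly savings = $1,279.63 − $702.94 = $576.69.
Break-even = $2,400.00 / $576.69 = 4.16 → 5 months.

5 months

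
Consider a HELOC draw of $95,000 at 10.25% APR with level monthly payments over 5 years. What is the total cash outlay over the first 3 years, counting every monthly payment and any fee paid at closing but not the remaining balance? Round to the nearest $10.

$73,090

Monthly rate = 10.25%/12 = 0.0085417; payment = 95,000 × 0.0085417 / (1 − (1+0.0085417)^−60) = $2,030.18.
Total outlay = 36 × $2,030.18 = $73,086.48.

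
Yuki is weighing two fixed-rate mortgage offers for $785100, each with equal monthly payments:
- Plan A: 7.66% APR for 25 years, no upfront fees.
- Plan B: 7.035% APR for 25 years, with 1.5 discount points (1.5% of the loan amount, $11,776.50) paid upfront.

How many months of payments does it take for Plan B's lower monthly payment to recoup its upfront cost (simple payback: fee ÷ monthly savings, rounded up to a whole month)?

Plan A: at 7.66% the monthly rate is 0.0063833, so the payment is 785,100 × 0.0063833 / (1 − 1.0063833^−300) = $5,883.77.
Plan B: monthly rate = 7.035%/12 = 0.0058625; payment = 785,100 × 0.0058625 / (1 − (1+0.0058625)^−300) = $5,566.47.
Monthly savings = $5,883.77 − $5,566.47 = $317.30.
Break-even = $11,776.50 / $317.30 = 37.11 → 38 months.

38 months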